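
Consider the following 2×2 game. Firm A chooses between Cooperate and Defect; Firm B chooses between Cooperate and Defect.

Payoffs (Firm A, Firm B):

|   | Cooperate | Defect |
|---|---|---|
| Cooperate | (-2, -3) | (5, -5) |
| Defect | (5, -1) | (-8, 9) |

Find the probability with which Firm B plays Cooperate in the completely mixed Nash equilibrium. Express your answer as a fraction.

Let q be the probability that Firm B plays Cooperate. In a completely mixed equilibrium, Firm A must be indifferent between Cooperate and Defect.
Firm A's expected payoff from Cooperate is −2q + 5(1−q); from Defect it is 5q − 8(1−q).
Setting these equal: −7q + 5 = 13q − 8, so q = 13/20.

13/20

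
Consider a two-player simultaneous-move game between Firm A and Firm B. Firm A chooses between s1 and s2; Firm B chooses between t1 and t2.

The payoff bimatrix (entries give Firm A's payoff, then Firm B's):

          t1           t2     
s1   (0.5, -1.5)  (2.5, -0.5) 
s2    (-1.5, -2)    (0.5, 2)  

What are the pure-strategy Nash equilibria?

(s1, t2)

(s1, t1): Firm B prefers t2 (-0.5 > -1.5) — not an equilibrium.
(s1, t2): Firm A gets 2.5 ≥ 0.5 from s2, and Firm B gets -0.5 ≥ -1.5 from t1 — Nash equilibrium.
(s2, t1): Firm A prefers s1 (0.5 > -1.5); Firm B prefers t2 (2 > -2) — not an equilibrium.
(s2, t2): Firm A prefers s1 (2.5 > 0.5) — not an equilibrium.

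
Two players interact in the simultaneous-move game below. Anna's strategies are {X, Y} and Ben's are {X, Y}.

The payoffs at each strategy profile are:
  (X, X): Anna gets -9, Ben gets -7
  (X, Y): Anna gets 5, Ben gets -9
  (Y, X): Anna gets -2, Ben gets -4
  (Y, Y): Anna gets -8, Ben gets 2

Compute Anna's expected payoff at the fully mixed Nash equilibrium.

-41/10

First find y, the probability Ben plays X, from Anna's indifference between X and Y: −9y + 5(1−y) = −2y − 8(1−y), giving y = 13/20.
Since Anna is indifferent in equilibrium, Anna's expected payoff equals the payoff from either row against (13/20, 7/20). Using X: −9(13/20) + 5(7/20) = -41/10.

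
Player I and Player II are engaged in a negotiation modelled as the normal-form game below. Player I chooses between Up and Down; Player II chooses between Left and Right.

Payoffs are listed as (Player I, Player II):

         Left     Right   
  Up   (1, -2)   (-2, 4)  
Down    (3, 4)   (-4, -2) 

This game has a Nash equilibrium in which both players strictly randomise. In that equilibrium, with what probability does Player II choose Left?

Let q be the probability that Player II plays Left. In a completely mixed equilibrium, Player I must be indifferent between Up and Down.
Player I's expected payoff from Up is q − 2(1−q); from Down it is 3q − 4(1−q).
Setting these equal: 3q − 2 = 7q − 4, so q = 1/2.

1/2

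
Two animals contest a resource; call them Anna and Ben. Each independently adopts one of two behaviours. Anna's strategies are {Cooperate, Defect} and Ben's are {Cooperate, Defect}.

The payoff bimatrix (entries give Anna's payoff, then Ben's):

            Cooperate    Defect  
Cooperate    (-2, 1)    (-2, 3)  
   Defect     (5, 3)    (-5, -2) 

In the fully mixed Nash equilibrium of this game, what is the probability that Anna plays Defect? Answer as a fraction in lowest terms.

Let r be the probability that Anna plays Cooperate. In a completely mixed equilibrium, Ben must be indifferent between Cooperate and Defect.
Ben's expected payoff from Cooperate is r + 3(1−r); from Defect it is 3r − 2(1−r).
Setting these equal: −2r + 3 = 5r − 2, so r = 5/7.
Therefore Anna plays Defect with probability 1 − 5/7 = 2/7.

2/7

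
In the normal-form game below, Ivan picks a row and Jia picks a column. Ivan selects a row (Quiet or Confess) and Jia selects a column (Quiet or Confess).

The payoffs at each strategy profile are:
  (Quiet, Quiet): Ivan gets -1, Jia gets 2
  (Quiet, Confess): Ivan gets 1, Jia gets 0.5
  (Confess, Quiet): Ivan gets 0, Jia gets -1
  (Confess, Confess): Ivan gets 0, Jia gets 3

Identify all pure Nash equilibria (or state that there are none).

(Quiet, Quiet): Ivan prefers Confess (0 > -1) — not an equilibrium.
(Quiet, Confess): Jia prefers Quiet (2 > 0.5) — not an equilibrium.
(Confess, Quiet): Jia prefers Confess (3 > -1) — not an equilibrium.
(Confess, Confess): Ivan prefers Quiet (1 > 0) — not an equilibrium.

none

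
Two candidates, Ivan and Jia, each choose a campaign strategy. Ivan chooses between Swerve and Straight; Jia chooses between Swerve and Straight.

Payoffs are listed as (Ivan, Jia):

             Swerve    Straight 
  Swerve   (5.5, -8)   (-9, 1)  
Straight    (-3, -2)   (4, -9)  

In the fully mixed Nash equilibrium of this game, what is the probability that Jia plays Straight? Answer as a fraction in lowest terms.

Let c be the probability that Jia plays Swerve. In a completely mixed equilibrium, Ivan must be indifferent between Swerve and Straight.
Ivan's expected payoff from Swerve is 5.5c − 9(1−c); from Straight it is −3c + 4(1−c).
Setting these equal: 14.5c − 9 = −7c + 4, so c = 26/43.
Therefore Jia plays Straight with probability 1 − 26/43 = 17/43.

17/43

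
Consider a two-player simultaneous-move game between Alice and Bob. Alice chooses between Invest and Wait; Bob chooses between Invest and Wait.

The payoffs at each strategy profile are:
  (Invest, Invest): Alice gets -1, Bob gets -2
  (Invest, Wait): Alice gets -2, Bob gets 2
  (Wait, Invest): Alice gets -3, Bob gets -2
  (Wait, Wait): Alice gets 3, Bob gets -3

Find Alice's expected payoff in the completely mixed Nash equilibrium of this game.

-9/7

First find y, the probability Bob plays Invest, from Alice's indifference between Invest and Wait: −y − 2(1−y) = −3y + 3(1−y), giving y = 5/7.
Since Alice is indifferent in equilibrium, Alice's expected payoff equals the payoff from either row against (5/7, 2/7). Using Invest: −(5/7) − 2(2/7) = -9/7.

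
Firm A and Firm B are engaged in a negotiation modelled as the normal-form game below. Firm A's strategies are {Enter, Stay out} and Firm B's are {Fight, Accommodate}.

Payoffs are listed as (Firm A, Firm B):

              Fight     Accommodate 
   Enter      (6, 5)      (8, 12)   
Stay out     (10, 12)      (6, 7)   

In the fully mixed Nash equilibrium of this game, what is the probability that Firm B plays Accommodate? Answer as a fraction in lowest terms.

2/3

Let q be the probability that Firm B plays Fight. In a completely mixed equilibrium, Firm A must be indifferent between Enter and Stay out.
Firm A's expected payoff from Enter is 6q + 8(1−q); from Stay out it is 10q + 6(1−q).
Setting these equal: −2q + 8 = 4q + 6, so q = 1/3.
Therefore Firm B plays Accommodate with probability 1 − 1/3 = 2/3.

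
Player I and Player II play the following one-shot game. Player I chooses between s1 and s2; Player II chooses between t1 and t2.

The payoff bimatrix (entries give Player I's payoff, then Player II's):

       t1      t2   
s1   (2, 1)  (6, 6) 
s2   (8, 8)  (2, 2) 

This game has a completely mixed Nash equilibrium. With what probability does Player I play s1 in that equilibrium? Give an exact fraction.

6/11

Let x be the probability that Player I plays s1. In a completely mixed equilibrium, Player II must be indifferent between t1 and t2.
Player II's expected payoff from t1 is x + 8(1−x); from t2 it is 6x + 2(1−x).
Setting these equal: −7x + 8 = 4x + 2, so x = 6/11.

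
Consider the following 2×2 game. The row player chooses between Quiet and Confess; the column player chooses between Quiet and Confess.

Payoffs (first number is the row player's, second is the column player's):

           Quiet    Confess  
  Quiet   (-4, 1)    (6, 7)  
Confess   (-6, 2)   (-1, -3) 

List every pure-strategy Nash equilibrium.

(Quiet, Confess)

(Quiet, Quiet): the column player prefers Confess (7 > 1) — not an equilibrium.
(Quiet, Confess): the row player gets 6 ≥ -1 from Confess, and the column player gets 7 ≥ 1 from Quiet — Nash equilibrium.
(Confess, Quiet): the row player prefers Quiet (-4 > -6) — not an equilibrium.
(Confess, Confess): the row player prefers Quiet (6 > -1); the column player prefers Quiet (2 > -3) — not an equilibrium.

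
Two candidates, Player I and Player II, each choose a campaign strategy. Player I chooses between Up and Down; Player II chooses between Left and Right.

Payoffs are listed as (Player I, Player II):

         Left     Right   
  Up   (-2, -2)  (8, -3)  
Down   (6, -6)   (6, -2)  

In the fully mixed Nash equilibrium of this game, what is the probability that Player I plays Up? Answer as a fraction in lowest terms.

4/5

Let x be the probability that Player I plays Up. In a completely mixed equilibrium, Player II must be indifferent between Left and Right.
Player II's expected payoff from Left is −2x − 6(1−x); from Right it is −3x − 2(1−x).
Setting these equal: 4x − 6 = −x − 2, so x = 4/5.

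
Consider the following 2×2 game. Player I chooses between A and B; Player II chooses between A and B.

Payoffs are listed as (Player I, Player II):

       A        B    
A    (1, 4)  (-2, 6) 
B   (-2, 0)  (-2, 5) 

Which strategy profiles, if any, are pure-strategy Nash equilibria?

(A, A): Player II prefers B (6 > 4) — not an equilibrium.
(A, B): Player I gets -2 ≥ -2 from B, and Player II gets 6 ≥ 4 from A — Nash equilibrium.
(B, A): Player I prefers A (1 > -2); Player II prefers B (5 > 0) — not an equilibrium.
(B, B): Player I gets -2 ≥ -2 from A, and Player II gets 5 ≥ 0 from A — Nash equilibrium.

(A, B) and (B, B)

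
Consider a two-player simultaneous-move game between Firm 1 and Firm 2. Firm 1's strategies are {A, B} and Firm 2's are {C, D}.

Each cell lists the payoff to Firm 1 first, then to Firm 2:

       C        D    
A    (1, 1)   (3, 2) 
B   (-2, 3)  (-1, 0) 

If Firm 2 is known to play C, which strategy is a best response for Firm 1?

Against C, Firm 1 earns 1 from A and -2 from B.
So A is the best response.

A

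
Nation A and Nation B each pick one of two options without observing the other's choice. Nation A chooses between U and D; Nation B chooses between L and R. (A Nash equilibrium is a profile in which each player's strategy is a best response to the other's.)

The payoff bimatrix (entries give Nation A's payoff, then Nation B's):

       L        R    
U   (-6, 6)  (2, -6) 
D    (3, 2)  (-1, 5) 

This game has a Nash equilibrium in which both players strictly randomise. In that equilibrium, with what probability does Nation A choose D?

4/5

Let x be the probability that Nation A plays U. In a completely mixed equilibrium, Nation B must be indifferent between L and R.
Nation B's expected payoff from L is 6x + 2(1−x); from R it is −6x + 5(1−x).
Setting these equal: 4x + 2 = −11x + 5, so x = 1/5.
Therefore Nation A plays D with probability 1 − 1/5 = 4/5.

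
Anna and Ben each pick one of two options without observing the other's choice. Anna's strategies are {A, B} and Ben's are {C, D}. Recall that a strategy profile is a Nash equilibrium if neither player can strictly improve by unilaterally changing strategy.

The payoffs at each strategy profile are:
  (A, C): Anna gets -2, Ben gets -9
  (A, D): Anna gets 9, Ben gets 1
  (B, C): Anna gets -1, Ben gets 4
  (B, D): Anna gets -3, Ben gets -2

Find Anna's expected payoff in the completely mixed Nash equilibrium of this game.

First find y, the probability Ben plays C, from Anna's indifference between A and B: −2y + 9(1−y) = −y − 3(1−y), giving y = 12/13.
Since Anna is indifferent in equilibrium, Anna's expected payoff equals the payoff from either row against (12/13, 1/13). Using A: −2(12/13) + 9(1/13) = -15/13.

-15/13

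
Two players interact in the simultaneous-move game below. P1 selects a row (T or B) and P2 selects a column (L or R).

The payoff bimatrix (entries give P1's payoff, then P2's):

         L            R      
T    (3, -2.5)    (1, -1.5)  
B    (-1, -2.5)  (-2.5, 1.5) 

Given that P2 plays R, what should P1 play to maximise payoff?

T

Against R, P1 earns 1 from T and -2.5 from B.
So T is the best response.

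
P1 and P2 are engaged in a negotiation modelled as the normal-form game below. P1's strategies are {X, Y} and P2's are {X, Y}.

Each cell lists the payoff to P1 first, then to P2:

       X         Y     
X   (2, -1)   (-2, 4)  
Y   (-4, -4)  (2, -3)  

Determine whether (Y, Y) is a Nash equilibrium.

Yes

At (Y, Y), P1 earns 2; switching to X would give -2, so P1 has no profitable deviation.
P2 earns -3; switching to X would give -4, so P2 has no profitable deviation.
Neither player can gain by a unilateral deviation, so this profile is a Nash equilibrium.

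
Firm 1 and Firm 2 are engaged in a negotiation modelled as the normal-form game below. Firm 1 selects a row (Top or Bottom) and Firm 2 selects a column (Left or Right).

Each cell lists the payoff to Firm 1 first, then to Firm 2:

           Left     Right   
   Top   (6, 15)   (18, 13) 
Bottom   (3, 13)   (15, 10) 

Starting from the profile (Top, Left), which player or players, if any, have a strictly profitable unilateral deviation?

Firm 1 at (Top, Left) earns 6; deviating to Bottom yields 3 — not better.
Firm 2 earns 15; deviating to Right yields 13 — not better.
Neither player can strictly improve; the profile is a Nash equilibrium.

Neither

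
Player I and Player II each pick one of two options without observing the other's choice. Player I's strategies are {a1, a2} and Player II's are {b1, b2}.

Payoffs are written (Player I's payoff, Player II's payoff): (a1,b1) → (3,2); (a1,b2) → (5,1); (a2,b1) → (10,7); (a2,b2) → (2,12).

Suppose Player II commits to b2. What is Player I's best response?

Against b2, Player I earns 5 from a1 and 2 from a2.
So a1 is the best response.

a1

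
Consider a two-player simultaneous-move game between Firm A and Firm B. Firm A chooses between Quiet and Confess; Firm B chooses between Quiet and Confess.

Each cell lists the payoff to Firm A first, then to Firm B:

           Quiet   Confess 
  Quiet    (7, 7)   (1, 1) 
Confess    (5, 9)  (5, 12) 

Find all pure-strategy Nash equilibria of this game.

(Quiet, Quiet): Firm A gets 7 ≥ 5 from Confess, and Firm B gets 7 ≥ 1 from Confess — Nash equilibrium.
(Quiet, Confess): Firm A prefers Confess (5 > 1); Firm B prefers Quiet (7 > 1) — not an equilibrium.
(Confess, Quiet): Firm A prefers Quiet (7 > 5); Firm B prefers Confess (12 > 9) — not an equilibrium.
(Confess, Confess): Firm A gets 5 ≥ 1 from Quiet, and Firm B gets 12 ≥ 9 from Quiet — Nash equilibrium.

(Quiet, Quiet) and (Confess, Confess)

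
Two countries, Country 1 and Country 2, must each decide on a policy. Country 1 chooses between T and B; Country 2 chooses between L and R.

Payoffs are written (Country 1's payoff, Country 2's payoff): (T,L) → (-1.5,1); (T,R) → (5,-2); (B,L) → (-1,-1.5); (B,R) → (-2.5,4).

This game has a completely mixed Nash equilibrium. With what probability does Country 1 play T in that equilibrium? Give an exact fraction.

Let p be the probability that Country 1 plays T. In a completely mixed equilibrium, Country 2 must be indifferent between L and R.
Country 2's expected payoff from L is p − 1.5(1−p); from R it is −2p + 4(1−p).
Setting these equal: 2.5p − 1.5 = −6p + 4, so p = 11/17.

11/17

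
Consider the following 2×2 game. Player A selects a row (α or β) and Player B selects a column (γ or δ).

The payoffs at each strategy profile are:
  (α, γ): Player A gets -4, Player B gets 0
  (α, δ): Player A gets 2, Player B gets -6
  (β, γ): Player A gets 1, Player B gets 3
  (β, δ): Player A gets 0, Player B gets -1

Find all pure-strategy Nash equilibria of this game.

(β, γ)

(α, γ): Player A prefers β (1 > -4) — not an equilibrium.
(α, δ): Player B prefers γ (0 > -6) — not an equilibrium.
(β, γ): Player A gets 1 ≥ -4 from α, and Player B gets 3 ≥ -1 from δ — Nash equilibrium.
(β, δ): Player A prefers α (2 > 0); Player B prefers γ (3 > -1) — not an equilibrium.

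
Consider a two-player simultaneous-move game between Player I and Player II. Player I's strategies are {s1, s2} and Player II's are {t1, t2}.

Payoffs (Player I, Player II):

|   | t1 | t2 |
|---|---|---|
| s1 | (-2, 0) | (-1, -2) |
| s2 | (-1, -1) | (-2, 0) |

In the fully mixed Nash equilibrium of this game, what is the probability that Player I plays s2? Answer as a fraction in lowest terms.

Let p be the probability that Player I plays s1. In a completely mixed equilibrium, Player II must be indifferent between t1 and t2.
Player II's expected payoff from t1 is −(1−p); from t2 it is −2p.
Setting these equal: p − 1 = −2p, so p = 1/3.
Therefore Player I plays s2 with probability 1 − 1/3 = 2/3.

2/3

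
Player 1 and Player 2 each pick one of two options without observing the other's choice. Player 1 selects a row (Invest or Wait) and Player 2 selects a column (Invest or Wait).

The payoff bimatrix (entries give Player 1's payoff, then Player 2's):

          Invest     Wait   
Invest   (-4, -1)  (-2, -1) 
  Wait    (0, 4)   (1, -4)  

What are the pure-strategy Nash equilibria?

(Invest, Invest): Player 1 prefers Wait (0 > -4) — not an equilibrium.
(Invest, Wait): Player 1 prefers Wait (1 > -2) — not an equilibrium.
(Wait, Invest): Player 1 gets 0 ≥ -4 from Invest, and Player 2 gets 4 ≥ -4 from Wait — Nash equilibrium.
(Wait, Wait): Player 2 prefers Invest (4 > -4) — not an equilibrium.

(Wait, Invest)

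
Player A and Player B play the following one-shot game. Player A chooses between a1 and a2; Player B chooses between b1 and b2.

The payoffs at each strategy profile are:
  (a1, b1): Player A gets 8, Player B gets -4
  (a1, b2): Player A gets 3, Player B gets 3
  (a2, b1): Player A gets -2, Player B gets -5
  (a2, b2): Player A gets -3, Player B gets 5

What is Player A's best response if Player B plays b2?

Against b2, Player A earns 3 from a1 and -3 from a2.
So a1 is the best response.

a1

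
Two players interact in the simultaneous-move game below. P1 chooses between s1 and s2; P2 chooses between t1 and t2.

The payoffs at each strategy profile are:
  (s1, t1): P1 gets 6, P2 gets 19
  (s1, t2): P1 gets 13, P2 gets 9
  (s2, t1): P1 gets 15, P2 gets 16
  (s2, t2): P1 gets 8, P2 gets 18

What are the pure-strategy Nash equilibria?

none

(s1, t1): P1 prefers s2 (15 > 6) — not an equilibrium.
(s1, t2): P2 prefers t1 (19 > 9) — not an equilibrium.
(s2, t1): P2 prefers t2 (18 > 16) — not an equilibrium.
(s2, t2): P1 prefers s1 (13 > 8) — not an equilibrium.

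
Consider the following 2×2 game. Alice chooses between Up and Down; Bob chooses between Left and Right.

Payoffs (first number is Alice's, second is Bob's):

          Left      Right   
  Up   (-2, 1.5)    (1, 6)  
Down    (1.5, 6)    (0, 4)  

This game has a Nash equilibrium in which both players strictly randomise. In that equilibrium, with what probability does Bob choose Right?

Let c be the probability that Bob plays Left. In a completely mixed equilibrium, Alice must be indifferent between Up and Down.
Alice's expected payoff from Up is −2c + (1−c); from Down it is 1.5c.
Setting these equal: −3c + 1 = 1.5c, so c = 2/9.
Therefore Bob plays Right with probability 1 − 2/9 = 7/9.

7/9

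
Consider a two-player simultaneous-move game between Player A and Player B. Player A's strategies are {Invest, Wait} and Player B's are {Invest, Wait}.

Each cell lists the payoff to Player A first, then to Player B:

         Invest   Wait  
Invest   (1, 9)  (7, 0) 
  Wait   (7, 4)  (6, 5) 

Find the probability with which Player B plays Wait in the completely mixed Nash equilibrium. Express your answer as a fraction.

Let c be the probability that Player B plays Invest. In a completely mixed equilibrium, Player A must be indifferent between Invest and Wait.
Player A's expected payoff from Invest is c + 7(1−c); from Wait it is 7c + 6(1−c).
Setting these equal: −6c + 7 = c + 6, so c = 1/7.
Therefore Player B plays Wait with probability 1 − 1/7 = 6/7.

6/7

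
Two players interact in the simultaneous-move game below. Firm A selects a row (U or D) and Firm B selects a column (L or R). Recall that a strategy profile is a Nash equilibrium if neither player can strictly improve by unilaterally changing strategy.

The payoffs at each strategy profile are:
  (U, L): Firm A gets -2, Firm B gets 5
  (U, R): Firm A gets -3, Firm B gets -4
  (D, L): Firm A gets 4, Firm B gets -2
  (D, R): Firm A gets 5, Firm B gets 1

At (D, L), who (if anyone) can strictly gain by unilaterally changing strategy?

Firm A at (D, L) earns 4; deviating to U yields -2 — not better.
Firm B earns -2; deviating to R yields 1 — a strict improvement.
Only Firm B has a strictly profitable deviation.

Firm B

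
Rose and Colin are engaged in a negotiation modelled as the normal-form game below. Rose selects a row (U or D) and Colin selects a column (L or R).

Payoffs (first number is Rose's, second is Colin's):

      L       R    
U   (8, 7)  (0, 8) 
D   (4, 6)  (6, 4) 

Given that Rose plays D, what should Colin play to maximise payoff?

Against D, Colin earns 6 from L and 4 from R.
So L is the best response.

L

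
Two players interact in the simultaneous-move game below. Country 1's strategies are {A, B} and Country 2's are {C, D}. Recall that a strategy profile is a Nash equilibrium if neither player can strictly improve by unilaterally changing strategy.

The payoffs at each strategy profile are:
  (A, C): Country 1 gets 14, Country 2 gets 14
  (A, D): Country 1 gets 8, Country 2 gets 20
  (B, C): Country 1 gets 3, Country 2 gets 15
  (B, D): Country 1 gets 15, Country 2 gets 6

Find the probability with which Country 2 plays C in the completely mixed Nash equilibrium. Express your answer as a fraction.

Let c be the probability that Country 2 plays C. In a completely mixed equilibrium, Country 1 must be indifferent between A and B.
Country 1's expected payoff from A is 14c + 8(1−c); from B it is 3c + 15(1−c).
Setting these equal: 6c + 8 = −12c + 15, so c = 7/18.

7/18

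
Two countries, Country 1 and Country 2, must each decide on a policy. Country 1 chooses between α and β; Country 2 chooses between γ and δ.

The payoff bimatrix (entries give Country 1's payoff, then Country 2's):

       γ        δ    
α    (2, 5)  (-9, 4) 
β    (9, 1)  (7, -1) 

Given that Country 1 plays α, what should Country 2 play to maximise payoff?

γ

Against α, Country 2 earns 5 from γ and 4 from δ.
So γ is the best response.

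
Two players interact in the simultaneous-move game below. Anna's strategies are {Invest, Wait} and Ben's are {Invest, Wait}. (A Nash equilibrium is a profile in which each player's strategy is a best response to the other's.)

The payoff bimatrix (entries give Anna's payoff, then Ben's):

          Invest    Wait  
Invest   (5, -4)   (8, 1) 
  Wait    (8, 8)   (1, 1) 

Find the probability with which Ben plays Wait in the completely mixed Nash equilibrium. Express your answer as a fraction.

3/10

Let c be the probability that Ben plays Invest. In a completely mixed equilibrium, Anna must be indifferent between Invest and Wait.
Anna's expected payoff from Invest is 5c + 8(1−c); from Wait it is 8c + (1−c).
Setting these equal: −3c + 8 = 7c + 1, so c = 7/10.
Therefore Ben plays Wait with probability 1 − 7/10 = 3/10.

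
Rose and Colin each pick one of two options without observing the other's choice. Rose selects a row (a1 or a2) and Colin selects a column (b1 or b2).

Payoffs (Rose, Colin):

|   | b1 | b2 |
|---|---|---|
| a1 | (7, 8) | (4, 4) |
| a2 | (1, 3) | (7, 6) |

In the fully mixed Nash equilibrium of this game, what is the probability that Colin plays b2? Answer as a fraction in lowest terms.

2/3

Let y be the probability that Colin plays b1. In a completely mixed equilibrium, Rose must be indifferent between a1 and a2.
Rose's expected payoff from a1 is 7y + 4(1−y); from a2 it is y + 7(1−y).
Setting these equal: 3y + 4 = −6y + 7, so y = 1/3.
Therefore Colin plays b2 with probability 1 − 1/3 = 2/3.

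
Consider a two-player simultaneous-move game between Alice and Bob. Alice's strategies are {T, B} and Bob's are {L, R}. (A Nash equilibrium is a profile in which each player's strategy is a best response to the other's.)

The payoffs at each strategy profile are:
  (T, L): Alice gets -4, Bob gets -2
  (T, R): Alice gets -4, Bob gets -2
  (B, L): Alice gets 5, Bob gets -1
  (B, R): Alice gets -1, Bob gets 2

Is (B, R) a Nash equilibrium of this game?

At (B, R), Alice earns -1; switching to T would give -4, so Alice has no profitable deviation.
Bob earns 2; switching to L would give -1, so Bob has no profitable deviation.
Neither player can gain by a unilateral deviation, so this profile is a Nash equilibrium.

Yes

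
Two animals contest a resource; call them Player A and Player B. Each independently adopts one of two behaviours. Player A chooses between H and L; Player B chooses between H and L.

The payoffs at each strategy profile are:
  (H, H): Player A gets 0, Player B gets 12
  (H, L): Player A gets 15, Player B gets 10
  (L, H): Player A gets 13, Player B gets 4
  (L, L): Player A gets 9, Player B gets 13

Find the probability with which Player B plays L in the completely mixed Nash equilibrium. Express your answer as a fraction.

Let q be the probability that Player B plays H. In a completely mixed equilibrium, Player A must be indifferent between H and L.
Player A's expected payoff from H is 15(1−q); from L it is 13q + 9(1−q).
Setting these equal: −15q + 15 = 4q + 9, so q = 6/19.
Therefore Player B plays L with probability 1 − 6/19 = 13/19.

13/19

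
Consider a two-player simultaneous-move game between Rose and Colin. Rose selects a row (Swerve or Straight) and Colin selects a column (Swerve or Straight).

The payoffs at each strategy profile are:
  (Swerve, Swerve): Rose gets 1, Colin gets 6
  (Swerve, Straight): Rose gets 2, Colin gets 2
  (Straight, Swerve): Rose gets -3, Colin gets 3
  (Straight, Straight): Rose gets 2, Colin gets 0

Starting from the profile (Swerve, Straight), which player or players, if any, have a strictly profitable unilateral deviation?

Rose at (Swerve, Straight) earns 2; deviating to Straight yields 2 — not better.
Colin earns 2; deviating to Swerve yields 6 — a strict improvement.
Only Colin has a strictly profitable deviation.

Colin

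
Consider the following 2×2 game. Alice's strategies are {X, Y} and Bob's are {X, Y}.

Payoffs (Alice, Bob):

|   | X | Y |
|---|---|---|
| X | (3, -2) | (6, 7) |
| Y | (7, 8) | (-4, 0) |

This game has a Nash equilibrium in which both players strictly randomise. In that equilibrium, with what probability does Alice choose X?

8/17

Let p be the probability that Alice plays X. In a completely mixed equilibrium, Bob must be indifferent between X and Y.
Bob's expected payoff from X is −2p + 8(1−p); from Y it is 7p.
Setting these equal: −10p + 8 = 7p, so p = 8/17.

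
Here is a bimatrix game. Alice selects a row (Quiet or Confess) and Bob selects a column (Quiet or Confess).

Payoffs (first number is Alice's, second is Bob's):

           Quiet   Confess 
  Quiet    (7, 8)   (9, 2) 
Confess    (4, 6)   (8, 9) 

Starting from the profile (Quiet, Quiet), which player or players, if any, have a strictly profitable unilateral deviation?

Alice at (Quiet, Quiet) earns 7; deviating to Confess yields 4 — not better.
Bob earns 8; deviating to Confess yields 2 — not better.
Neither player can strictly improve; the profile is a Nash equilibrium.

Neither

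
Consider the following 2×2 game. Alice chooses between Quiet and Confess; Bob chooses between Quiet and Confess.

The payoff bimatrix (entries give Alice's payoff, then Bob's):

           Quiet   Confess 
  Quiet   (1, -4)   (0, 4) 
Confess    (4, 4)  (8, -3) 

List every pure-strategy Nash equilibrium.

(Quiet, Quiet): Alice prefers Confess (4 > 1); Bob prefers Confess (4 > -4) — not an equilibrium.
(Quiet, Confess): Alice prefers Confess (8 > 0) — not an equilibrium.
(Confess, Quiet): Alice gets 4 ≥ 1 from Quiet, and Bob gets 4 ≥ -3 from Confess — Nash equilibrium.
(Confess, Confess): Bob prefers Quiet (4 > -3) — not an equilibrium.

(Confess, Quiet)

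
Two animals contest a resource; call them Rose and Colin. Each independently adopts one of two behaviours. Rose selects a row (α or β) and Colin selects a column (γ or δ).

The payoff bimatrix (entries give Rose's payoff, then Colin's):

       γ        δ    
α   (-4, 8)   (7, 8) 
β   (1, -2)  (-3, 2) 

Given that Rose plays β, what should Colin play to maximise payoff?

Against β, Colin earns -2 from γ and 2 from δ.
So δ is the best response.

δ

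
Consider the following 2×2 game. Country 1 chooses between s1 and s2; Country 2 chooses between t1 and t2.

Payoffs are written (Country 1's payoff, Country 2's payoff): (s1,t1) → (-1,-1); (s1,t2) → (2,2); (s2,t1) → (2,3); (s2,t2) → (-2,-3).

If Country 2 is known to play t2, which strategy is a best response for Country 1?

s1

Against t2, Country 1 earns 2 from s1 and -2 from s2.
So s1 is the best response.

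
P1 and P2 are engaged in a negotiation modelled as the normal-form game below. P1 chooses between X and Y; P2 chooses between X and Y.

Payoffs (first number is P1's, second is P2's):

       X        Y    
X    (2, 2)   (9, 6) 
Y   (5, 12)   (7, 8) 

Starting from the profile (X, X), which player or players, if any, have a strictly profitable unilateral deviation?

Both

P1 at (X, X) earns 2; deviating to Y yields 5 — a strict improvement.
P2 earns 2; deviating to Y yields 6 — a strict improvement.
Both P1 and P2 have strictly profitable deviations.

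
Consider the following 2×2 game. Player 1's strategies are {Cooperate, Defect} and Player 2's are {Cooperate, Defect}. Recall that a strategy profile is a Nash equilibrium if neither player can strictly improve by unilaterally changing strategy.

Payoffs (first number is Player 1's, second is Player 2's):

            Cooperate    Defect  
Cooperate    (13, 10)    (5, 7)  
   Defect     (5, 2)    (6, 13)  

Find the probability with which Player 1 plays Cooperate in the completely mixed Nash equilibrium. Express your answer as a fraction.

Let r be the probability that Player 1 plays Cooperate. In a completely mixed equilibrium, Player 2 must be indifferent between Cooperate and Defect.
Player 2's expected payoff from Cooperate is 10r + 2(1−r); from Defect it is 7r + 13(1−r).
Setting these equal: 8r + 2 = −6r + 13, so r = 11/14.

11/14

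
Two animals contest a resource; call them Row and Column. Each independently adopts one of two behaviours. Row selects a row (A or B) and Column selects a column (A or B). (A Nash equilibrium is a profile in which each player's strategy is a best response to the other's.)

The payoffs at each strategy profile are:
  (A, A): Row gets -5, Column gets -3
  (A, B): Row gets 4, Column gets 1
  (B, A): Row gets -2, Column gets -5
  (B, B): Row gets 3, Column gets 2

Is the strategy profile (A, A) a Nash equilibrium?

At (A, A), Row earns -5; switching to B would give -2, so Row would deviate.
Column earns -3; switching to B would give 1, so Column would deviate.
Since at least one player can profitably deviate, this is not a Nash equilibrium.

No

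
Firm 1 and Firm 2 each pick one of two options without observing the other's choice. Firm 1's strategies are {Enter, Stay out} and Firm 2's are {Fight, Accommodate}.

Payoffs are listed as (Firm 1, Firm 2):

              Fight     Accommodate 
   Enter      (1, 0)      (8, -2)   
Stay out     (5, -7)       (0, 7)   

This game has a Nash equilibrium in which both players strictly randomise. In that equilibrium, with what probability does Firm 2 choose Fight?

Let q be the probability that Firm 2 plays Fight. In a completely mixed equilibrium, Firm 1 must be indifferent between Enter and Stay out.
Firm 1's expected payoff from Enter is q + 8(1−q); from Stay out it is 5q.
Setting these equal: −7q + 8 = 5q, so q = 2/3.

2/3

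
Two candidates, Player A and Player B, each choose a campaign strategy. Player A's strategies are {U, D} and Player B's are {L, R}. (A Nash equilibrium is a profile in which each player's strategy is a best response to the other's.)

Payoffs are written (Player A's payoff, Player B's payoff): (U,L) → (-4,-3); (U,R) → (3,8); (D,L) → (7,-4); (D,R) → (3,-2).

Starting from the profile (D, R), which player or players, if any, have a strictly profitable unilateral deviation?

Player A at (D, R) earns 3; deviating to U yields 3 — not better.
Player B earns -2; deviating to L yields -4 — not better.
Neither player can strictly improve; the profile is a Nash equilibrium.

Neither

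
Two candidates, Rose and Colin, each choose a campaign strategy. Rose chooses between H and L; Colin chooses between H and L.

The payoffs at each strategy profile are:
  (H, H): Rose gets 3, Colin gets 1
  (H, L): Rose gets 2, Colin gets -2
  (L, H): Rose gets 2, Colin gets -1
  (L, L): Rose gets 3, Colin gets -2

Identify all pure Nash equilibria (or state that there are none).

(H, H): Rose gets 3 ≥ 2 from L, and Colin gets 1 ≥ -2 from L — Nash equilibrium.
(H, L): Rose prefers L (3 > 2); Colin prefers H (1 > -2) — not an equilibrium.
(L, H): Rose prefers H (3 > 2) — not an equilibrium.
(L, L): Colin prefers H (-1 > -2) — not an equilibrium.

(H, H)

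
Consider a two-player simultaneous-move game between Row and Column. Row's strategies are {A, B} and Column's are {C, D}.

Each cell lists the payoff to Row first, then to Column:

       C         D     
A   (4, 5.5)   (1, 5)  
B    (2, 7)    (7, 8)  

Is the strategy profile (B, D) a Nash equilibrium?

At (B, D), Row earns 7; switching to A would give 1, so Row has no profitable deviation.
Column earns 8; switching to C would give 7, so Column has no profitable deviation.
Neither player can gain by a unilateral deviation, so this profile is a Nash equilibrium.

Yes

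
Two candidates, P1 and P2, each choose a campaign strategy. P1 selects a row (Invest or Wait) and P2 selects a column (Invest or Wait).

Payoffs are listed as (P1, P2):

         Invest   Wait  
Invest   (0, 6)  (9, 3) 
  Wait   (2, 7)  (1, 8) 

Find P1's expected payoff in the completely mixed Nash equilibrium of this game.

9/5

First find q, the probability P2 plays Invest, from P1's indifference between Invest and Wait: 9(1−q) = 2q + (1−q), giving q = 4/5.
Since P1 is indifferent in equilibrium, P1's expected payoff equals the payoff from either row against (4/5, 1/5). Using Invest: 9(1/5) = 9/5.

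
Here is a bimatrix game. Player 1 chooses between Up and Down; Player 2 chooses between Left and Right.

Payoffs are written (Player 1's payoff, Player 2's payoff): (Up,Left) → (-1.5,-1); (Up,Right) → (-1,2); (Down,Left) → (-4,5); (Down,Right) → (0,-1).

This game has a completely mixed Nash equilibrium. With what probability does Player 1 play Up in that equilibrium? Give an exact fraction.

Let r be the probability that Player 1 plays Up. In a completely mixed equilibrium, Player 2 must be indifferent between Left and Right.
Player 2's expected payoff from Left is −r + 5(1−r); from Right it is 2r − (1−r).
Setting these equal: −6r + 5 = 3r − 1, so r = 2/3.

2/3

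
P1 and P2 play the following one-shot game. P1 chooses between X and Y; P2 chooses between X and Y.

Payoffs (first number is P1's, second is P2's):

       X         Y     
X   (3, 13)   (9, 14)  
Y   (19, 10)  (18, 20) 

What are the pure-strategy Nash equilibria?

(X, X): P1 prefers Y (19 > 3); P2 prefers Y (14 > 13) — not an equilibrium.
(X, Y): P1 prefers Y (18 > 9) — not an equilibrium.
(Y, X): P2 prefers Y (20 > 10) — not an equilibrium.
(Y, Y): P1 gets 18 ≥ 9 from X, and P2 gets 20 ≥ 10 from X — Nash equilibrium.

(Y, Y)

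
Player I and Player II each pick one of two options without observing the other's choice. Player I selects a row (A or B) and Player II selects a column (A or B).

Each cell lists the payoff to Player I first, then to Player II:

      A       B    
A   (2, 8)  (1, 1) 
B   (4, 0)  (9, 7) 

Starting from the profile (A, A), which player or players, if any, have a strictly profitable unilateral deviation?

Player I

Player I at (A, A) earns 2; deviating to B yields 4 — a strict improvement.
Player II earns 8; deviating to B yields 1 — not better.
Only Player I has a strictly profitable deviation.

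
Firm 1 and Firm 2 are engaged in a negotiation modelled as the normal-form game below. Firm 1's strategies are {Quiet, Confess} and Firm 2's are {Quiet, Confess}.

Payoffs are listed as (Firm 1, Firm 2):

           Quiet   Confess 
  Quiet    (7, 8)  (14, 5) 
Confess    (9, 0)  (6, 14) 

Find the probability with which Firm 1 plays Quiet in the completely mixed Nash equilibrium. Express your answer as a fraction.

Let p be the probability that Firm 1 plays Quiet. In a completely mixed equilibrium, Firm 2 must be indifferent between Quiet and Confess.
Firm 2's expected payoff from Quiet is 8p; from Confess it is 5p + 14(1−p).
Setting these equal: 8p = −9p + 14, so p = 14/17.

14/17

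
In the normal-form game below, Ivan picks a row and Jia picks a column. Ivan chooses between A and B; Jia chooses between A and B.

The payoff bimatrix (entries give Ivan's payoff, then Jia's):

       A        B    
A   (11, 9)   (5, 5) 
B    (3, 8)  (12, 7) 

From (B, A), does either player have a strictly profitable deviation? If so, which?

Ivan at (B, A) earns 3; deviating to A yields 11 — a strict improvement.
Jia earns 8; deviating to B yields 7 — not better.
Only Ivan has a strictly profitable deviation.

Ivan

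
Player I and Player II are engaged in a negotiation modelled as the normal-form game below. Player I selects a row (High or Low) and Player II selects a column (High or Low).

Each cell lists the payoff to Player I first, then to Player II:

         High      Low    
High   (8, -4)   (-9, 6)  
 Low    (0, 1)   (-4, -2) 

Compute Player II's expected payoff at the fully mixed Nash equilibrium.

-2/13

First find p, the probability Player I plays High, from Player II's indifference between High and Low: −4p + (1−p) = 6p − 2(1−p), giving p = 3/13.
Since Player II is indifferent in equilibrium, Player II's expected payoff equals the payoff from either column against (3/13, 10/13). Using High: −4(3/13) + (10/13) = -2/13.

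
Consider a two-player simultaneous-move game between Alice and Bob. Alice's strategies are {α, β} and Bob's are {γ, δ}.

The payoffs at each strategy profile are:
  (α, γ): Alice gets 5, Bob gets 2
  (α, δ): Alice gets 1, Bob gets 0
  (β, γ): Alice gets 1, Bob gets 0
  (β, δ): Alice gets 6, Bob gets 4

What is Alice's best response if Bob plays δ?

β

Against δ, Alice earns 1 from α and 6 from β.
So β is the best response.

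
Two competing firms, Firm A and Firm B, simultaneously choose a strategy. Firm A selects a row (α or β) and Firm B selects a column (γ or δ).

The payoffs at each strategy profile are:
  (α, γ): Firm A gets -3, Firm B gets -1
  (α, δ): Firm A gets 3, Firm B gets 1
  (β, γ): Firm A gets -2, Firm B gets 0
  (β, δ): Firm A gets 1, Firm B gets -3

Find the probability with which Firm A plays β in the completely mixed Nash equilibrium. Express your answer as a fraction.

2/5

Let x be the probability that Firm A plays α. In a completely mixed equilibrium, Firm B must be indifferent between γ and δ.
Firm B's expected payoff from γ is −x; from δ it is x − 3(1−x).
Setting these equal: −x = 4x − 3, so x = 3/5.
Therefore Firm A plays β with probability 1 − 3/5 = 2/5.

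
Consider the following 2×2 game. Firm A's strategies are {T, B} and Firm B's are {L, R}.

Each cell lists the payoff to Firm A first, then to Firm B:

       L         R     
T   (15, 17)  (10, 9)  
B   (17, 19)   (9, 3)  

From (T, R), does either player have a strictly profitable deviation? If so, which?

Firm A at (T, R) earns 10; deviating to B yields 9 — not better.
Firm B earns 9; deviating to L yields 17 — a strict improvement.
Only Firm B has a strictly profitable deviation.

Firm B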